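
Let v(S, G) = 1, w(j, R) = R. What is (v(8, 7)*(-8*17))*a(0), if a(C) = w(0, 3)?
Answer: -408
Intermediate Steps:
a(C) = 3
(v(8, 7)*(-8*17))*a(0) = (1*(-8*17))*3 = (1*(-136))*3 = -136*3 = -408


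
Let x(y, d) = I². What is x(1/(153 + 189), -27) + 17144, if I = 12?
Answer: 17288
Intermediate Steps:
x(y, d) = 144 (x(y, d) = 12² = 144)
x(1/(153 + 189), -27) + 17144 = 144 + 17144 = 17288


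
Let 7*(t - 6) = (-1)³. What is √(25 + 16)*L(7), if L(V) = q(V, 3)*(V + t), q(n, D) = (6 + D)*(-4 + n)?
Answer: 2430*√41/7 ≈ 2222.8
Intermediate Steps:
q(n, D) = (-4 + n)*(6 + D)
t = 41/7 (t = 6 + (⅐)*(-1)³ = 6 + (⅐)*(-1) = 6 - ⅐ = 41/7 ≈ 5.8571)
L(V) = (-36 + 9*V)*(41/7 + V) (L(V) = (-24 - 4*3 + 6*V + 3*V)*(V + 41/7) = (-24 - 12 + 6*V + 3*V)*(41/7 + V) = (-36 + 9*V)*(41/7 + V))
√(25 + 16)*L(7) = √(25 + 16)*(9*(-4 + 7)*(41 + 7*7)/7) = √41*((9/7)*3*(41 + 49)) = √41*((9/7)*3*90) = √41*(2430/7) = 2430*√41/7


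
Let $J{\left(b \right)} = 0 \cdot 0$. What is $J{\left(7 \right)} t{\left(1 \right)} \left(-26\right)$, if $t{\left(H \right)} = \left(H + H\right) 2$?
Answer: $0$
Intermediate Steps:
$J{\left(b \right)} = 0$
$t{\left(H \right)} = 4 H$ ($t{\left(H \right)} = 2 H 2 = 4 H$)
$J{\left(7 \right)} t{\left(1 \right)} \left(-26\right) = 0 \cdot 4 \cdot 1 \left(-26\right) = 0 \cdot 4 \left(-26\right) = 0 \left(-26\right) = 0$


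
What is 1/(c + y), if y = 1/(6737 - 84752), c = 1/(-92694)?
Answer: -344358210/8129 ≈ -42362.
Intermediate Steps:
c = -1/92694 ≈ -1.0788e-5
y = -1/78015 (y = 1/(-78015) = -1/78015 ≈ -1.2818e-5)
1/(c + y) = 1/(-1/92694 - 1/78015) = 1/(-8129/344358210) = -344358210/8129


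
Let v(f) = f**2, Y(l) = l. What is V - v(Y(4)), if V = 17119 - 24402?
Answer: -7299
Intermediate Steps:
V = -7283
V - v(Y(4)) = -7283 - 1*4**2 = -7283 - 1*16 = -7283 - 16 = -7299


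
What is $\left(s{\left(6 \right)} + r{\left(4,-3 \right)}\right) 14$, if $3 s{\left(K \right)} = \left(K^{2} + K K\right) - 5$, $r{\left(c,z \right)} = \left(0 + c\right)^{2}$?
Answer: $\frac{1610}{3} \approx 536.67$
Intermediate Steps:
$r{\left(c,z \right)} = c^{2}$
$s{\left(K \right)} = - \frac{5}{3} + \frac{2 K^{2}}{3}$ ($s{\left(K \right)} = \frac{\left(K^{2} + K K\right) - 5}{3} = \frac{\left(K^{2} + K^{2}\right) - 5}{3} = \frac{2 K^{2} - 5}{3} = \frac{-5 + 2 K^{2}}{3} = - \frac{5}{3} + \frac{2 K^{2}}{3}$)
$\left(s{\left(6 \right)} + r{\left(4,-3 \right)}\right) 14 = \left(\left(- \frac{5}{3} + \frac{2 \cdot 6^{2}}{3}\right) + 4^{2}\right) 14 = \left(\left(- \frac{5}{3} + \frac{2}{3} \cdot 36\right) + 16\right) 14 = \left(\left(- \frac{5}{3} + 24\right) + 16\right) 14 = \left(\frac{67}{3} + 16\right) 14 = \frac{115}{3} \cdot 14 = \frac{1610}{3}$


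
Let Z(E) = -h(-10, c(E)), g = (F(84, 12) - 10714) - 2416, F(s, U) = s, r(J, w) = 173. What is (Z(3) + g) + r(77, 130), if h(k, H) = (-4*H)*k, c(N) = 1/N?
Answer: -38659/3 ≈ -12886.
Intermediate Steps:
g = -13046 (g = (84 - 10714) - 2416 = -10630 - 2416 = -13046)
h(k, H) = -4*H*k
Z(E) = -40/E (Z(E) = -(-4)*(-10)/E = -40/E)
(Z(3) + g) + r(77, 130) = (-40/3 - 13046) + 173 = -39178/3 + 173 = -38659/3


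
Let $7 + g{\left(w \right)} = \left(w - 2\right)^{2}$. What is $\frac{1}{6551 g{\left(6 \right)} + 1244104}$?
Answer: $\frac{1}{1303063} \approx 7.6742 \cdot 10^{-7}$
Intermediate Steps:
$g{\left(w \right)} = -7 + \left(-2 + w\right)^{2}$ ($g{\left(w \right)} = -7 + \left(w - 2\right)^{2} = -7 + \left(-2 + w\right)^{2}$)
$\frac{1}{6551 g{\left(6 \right)} + 1244104} = \frac{1}{6551 \left(-7 + \left(-2 + 6\right)^{2}\right) + 1244104} = \frac{1}{6551 \left(-7 + 4^{2}\right) + 1244104} = \frac{1}{6551 \left(-7 + 16\right) + 1244104} = \frac{1}{6551 \cdot 9 + 1244104} = \frac{1}{58959 + 1244104} = \frac{1}{1303063}$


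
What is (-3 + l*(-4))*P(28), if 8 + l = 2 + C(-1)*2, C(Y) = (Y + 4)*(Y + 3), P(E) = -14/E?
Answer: 27/2 ≈ 13.500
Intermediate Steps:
C(Y) = (3 + Y)*(4 + Y) (C(Y) = (4 + Y)*(3 + Y) = (3 + Y)*(4 + Y))
l = 6 (l = -8 + (2 + (12 + (-1)² + 7*(-1))*2) = -8 + (2 + (12 + 1 - 7)*2) = -8 + (2 + 6*2) = -8 + (2 + 12) = -8 + 14 = 6)
(-3 + l*(-4))*P(28) = (-3 + 6*(-4))*(-14/28) = (-3 - 24)*(-14*1/28) = -27*(-½) = 27/2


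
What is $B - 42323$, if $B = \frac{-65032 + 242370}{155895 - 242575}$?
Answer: $- \frac{1834367489}{43340} \approx -42325.0$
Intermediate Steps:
$B = - \frac{88669}{43340}$ ($B = \frac{177338}{-86680} = 177338 \left(- \frac{1}{86680}\right) = - \frac{88669}{43340} \approx -2.0459$)
$B - 42323 = - \frac{88669}{43340} - 42323 = - \frac{1834367489}{43340}$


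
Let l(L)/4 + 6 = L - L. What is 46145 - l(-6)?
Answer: 46169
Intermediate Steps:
l(L) = -24 (l(L) = -24 + 4*(L - L) = -24 + 4*0 = -24 + 0 = -24)
46145 - l(-6) = 46145 - 1*(-24) = 46145 + 24 = 46169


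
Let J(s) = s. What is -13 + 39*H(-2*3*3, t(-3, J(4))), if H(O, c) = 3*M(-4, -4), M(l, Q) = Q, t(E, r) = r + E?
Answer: -481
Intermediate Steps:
t(E, r) = E + r
H(O, c) = -12 (H(O, c) = 3*(-4) = -12)
-13 + 39*H(-2*3*3, t(-3, J(4))) = -13 + 39*(-12) = -13 - 468 = -481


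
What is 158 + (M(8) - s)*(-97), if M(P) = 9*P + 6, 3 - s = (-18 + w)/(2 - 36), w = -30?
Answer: -123317/17 ≈ -7253.9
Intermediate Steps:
s = 27/17 (s = 3 - (-18 - 30)/(2 - 36) = 3 - (-48)/(-34) = 3 - (-48)*(-1)/34 = 3 - 1*24/17 = 3 - 24/17 = 27/17 ≈ 1.5882)
M(P) = 6 + 9*P
158 + (M(8) - s)*(-97) = 158 + ((6 + 9*8) - 1*27/17)*(-97) = 158 + ((6 + 72) - 27/17)*(-97) = 158 + (78 - 27/17)*(-97) = 158 + (1299/17)*(-97) = 158 - 126003/17 = -123317/17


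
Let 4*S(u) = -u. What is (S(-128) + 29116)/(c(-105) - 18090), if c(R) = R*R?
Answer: -9716/2355 ≈ -4.1257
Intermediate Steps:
S(u) = -u/4 (S(u) = (-u)/4 = -u/4)
c(R) = R**2
(S(-128) + 29116)/(c(-105) - 18090) = (-1/4*(-128) + 29116)/((-105)**2 - 18090) = (32 + 29116)/(11025 - 18090) = 29148/(-7065) = 29148*(-1/7065) = -9716/2355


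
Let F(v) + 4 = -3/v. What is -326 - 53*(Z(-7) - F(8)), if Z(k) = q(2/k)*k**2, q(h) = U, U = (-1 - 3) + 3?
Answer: 16313/8 ≈ 2039.1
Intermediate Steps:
U = -1 (U = -4 + 3 = -1)
q(h) = -1
F(v) = -4 - 3/v
Z(k) = -k**2
-326 - 53*(Z(-7) - F(8)) = -326 - 53*(-1*(-7)**2 - (-4 - 3/8)) = -326 - 53*(-1*49 - (-4 - 3*1/8)) = -326 - 53*(-49 - (-4 - 3/8)) = -326 - 53*(-49 - 1*(-35/8)) = -326 - 53*(-49 + 35/8) = -326 - 53*(-357/8) = -326 + 18921/8 = 16313/8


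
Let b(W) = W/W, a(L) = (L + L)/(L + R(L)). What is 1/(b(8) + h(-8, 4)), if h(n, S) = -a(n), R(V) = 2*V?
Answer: 3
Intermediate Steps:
a(L) = ⅔ (a(L) = (L + L)/(L + 2*L) = (2*L)/((3*L)) = (2*L)*(1/(3*L)) = ⅔)
b(W) = 1
h(n, S) = -⅔ (h(n, S) = -1*⅔ = -⅔)
1/(b(8) + h(-8, 4)) = 1/(1 - ⅔) = 1/(⅓) = 3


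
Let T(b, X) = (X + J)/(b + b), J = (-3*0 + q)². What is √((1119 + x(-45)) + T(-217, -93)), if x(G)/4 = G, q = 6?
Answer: 3*√19654558/434 ≈ 30.645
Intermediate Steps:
J = 36 (J = (-3*0 + 6)² = (0 + 6)² = 6² = 36)
x(G) = 4*G
T(b, X) = (36 + X)/(2*b) (T(b, X) = (X + 36)/(b + b) = (36 + X)/((2*b)) = (36 + X)*(1/(2*b)) = (36 + X)/(2*b))
√((1119 + x(-45)) + T(-217, -93)) = √((1119 + 4*(-45)) + (½)*(36 - 93)/(-217)) = √((1119 - 180) + (½)*(-1/217)*(-57)) = √(939 + 57/434) = √(407583/434) = 3*√19654558/434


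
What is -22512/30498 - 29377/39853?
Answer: -298851747/202572799 ≈ -1.4753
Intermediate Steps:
-22512/30498 - 29377/39853 = -22512*1/30498 - 29377*1/39853 = -3752/5083 - 29377/39853 = -298851747/202572799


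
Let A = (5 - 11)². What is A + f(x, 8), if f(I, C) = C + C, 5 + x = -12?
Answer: 52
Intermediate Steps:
x = -17 (x = -5 - 12 = -17)
A = 36 (A = (-6)² = 36)
f(I, C) = 2*C
A + f(x, 8) = 36 + 2*8 = 36 + 16 = 52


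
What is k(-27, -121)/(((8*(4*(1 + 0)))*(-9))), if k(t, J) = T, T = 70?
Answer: -35/144 ≈ -0.24306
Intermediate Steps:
k(t, J) = 70
k(-27, -121)/(((8*(4*(1 + 0)))*(-9))) = 70/(((8*(4*(1 + 0)))*(-9))) = 70/(((8*(4*1))*(-9))) = 70/(((8*4)*(-9))) = 70/((32*(-9))) = 70/(-288) = 70*(-1/288) = -35/144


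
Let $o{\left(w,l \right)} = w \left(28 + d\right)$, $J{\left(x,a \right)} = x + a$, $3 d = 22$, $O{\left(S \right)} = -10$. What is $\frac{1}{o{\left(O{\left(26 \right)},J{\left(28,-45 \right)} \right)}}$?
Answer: $- \frac{3}{1060} \approx -0.0028302$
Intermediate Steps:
$d = \frac{22}{3}$ ($d = \frac{1}{3} \cdot 22 = \frac{22}{3} \approx 7.3333$)
$J{\left(x,a \right)} = a + x$
$o{\left(w,l \right)} = \frac{106 w}{3}$ ($o{\left(w,l \right)} = w \left(28 + \frac{22}{3}\right) = w \frac{106}{3} = \frac{106 w}{3}$)
$\frac{1}{o{\left(O{\left(26 \right)},J{\left(28,-45 \right)} \right)}} = \frac{1}{\frac{106}{3} \left(-10\right)} = \frac{1}{- \frac{1060}{3}} = - \frac{3}{1060}$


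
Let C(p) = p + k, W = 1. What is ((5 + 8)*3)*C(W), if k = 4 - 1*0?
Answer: 195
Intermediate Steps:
k = 4 (k = 4 + 0 = 4)
C(p) = 4 + p (C(p) = p + 4 = 4 + p)
((5 + 8)*3)*C(W) = ((5 + 8)*3)*(4 + 1) = (13*3)*5 = 39*5 = 195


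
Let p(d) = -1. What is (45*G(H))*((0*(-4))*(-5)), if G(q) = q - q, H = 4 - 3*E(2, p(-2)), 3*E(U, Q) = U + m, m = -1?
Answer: 0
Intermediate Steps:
E(U, Q) = -⅓ + U/3 (E(U, Q) = (U - 1)/3 = (-1 + U)/3 = -⅓ + U/3)
H = 3 (H = 4 - 3*(-⅓ + (⅓)*2) = 4 - 3*(-⅓ + ⅔) = 4 - 3*⅓ = 4 - 1 = 3)
G(q) = 0
(45*G(H))*((0*(-4))*(-5)) = (45*0)*((0*(-4))*(-5)) = 0*(0*(-5)) = 0*0 = 0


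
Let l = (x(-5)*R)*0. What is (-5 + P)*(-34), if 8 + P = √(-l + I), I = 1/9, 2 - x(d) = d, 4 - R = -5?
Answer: 1292/3 ≈ 430.67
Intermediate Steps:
R = 9 (R = 4 - 1*(-5) = 4 + 5 = 9)
x(d) = 2 - d
I = ⅑ ≈ 0.11111
l = 0 (l = ((2 - 1*(-5))*9)*0 = ((2 + 5)*9)*0 = (7*9)*0 = 63*0 = 0)
P = -23/3 (P = -8 + √(-1*0 + ⅑) = -8 + √(0 + ⅑) = -8 + √(⅑) = -8 + ⅓ = -23/3 ≈ -7.6667)
(-5 + P)*(-34) = (-5 - 23/3)*(-34) = -38/3*(-34) = 1292/3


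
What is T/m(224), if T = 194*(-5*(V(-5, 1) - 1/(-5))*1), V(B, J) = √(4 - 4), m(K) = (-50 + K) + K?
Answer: -97/199 ≈ -0.48744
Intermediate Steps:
m(K) = -50 + 2*K
V(B, J) = 0 (V(B, J) = √0 = 0)
T = -194 (T = 194*(-5*(0 - 1/(-5))*1) = 194*(-5*(0 - 1*(-⅕))*1) = 194*(-5*(0 + ⅕)*1) = 194*(-5*⅕*1) = 194*(-1*1) = 194*(-1) = -194)
T/m(224) = -194/(-50 + 2*224) = -194/(-50 + 448) = -194/398 = -194*1/398 = -97/199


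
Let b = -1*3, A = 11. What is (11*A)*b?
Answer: -363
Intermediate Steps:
b = -3
(11*A)*b = (11*11)*(-3) = 121*(-3) = -363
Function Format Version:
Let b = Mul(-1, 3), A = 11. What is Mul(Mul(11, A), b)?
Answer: -363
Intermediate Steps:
b = -3
Mul(Mul(11, A), b) = Mul(Mul(11, 11), -3) = Mul(121, -3) = -363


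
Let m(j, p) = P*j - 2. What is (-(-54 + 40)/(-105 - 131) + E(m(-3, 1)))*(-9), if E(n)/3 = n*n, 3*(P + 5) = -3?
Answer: -815553/118 ≈ -6911.5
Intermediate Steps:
P = -6 (P = -5 + (1/3)*(-3) = -5 - 1 = -6)
m(j, p) = -2 - 6*j (m(j, p) = -6*j - 2 = -2 - 6*j)
E(n) = 3*n**2 (E(n) = 3*(n*n) = 3*n**2)
(-(-54 + 40)/(-105 - 131) + E(m(-3, 1)))*(-9) = (-(-54 + 40)/(-105 - 131) + 3*(-2 - 6*(-3))**2)*(-9) = (-(-14)/(-236) + 3*(-2 + 18)**2)*(-9) = (-(-14)*(-1)/236 + 3*16**2)*(-9) = (-1*7/118 + 3*256)*(-9) = (-7/118 + 768)*(-9) = (90617/118)*(-9) = -815553/118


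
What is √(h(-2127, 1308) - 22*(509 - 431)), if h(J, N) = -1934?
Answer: 5*I*√146 ≈ 60.415*I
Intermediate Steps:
√(h(-2127, 1308) - 22*(509 - 431)) = √(-1934 - 22*(509 - 431)) = √(-1934 - 22*78) = √(-1934 - 1*1716) = √(-1934 - 1716) = √(-3650) = 5*I*√146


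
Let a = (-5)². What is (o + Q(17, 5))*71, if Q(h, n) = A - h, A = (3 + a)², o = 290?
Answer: 75047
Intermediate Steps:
a = 25
A = 784 (A = (3 + 25)² = 28² = 784)
Q(h, n) = 784 - h
(o + Q(17, 5))*71 = (290 + (784 - 1*17))*71 = (290 + (784 - 17))*71 = (290 + 767)*71 = 1057*71 = 75047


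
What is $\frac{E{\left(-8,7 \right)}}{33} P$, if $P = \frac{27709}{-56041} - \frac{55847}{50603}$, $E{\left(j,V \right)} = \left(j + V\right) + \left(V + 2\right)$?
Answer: $- \frac{3295912912}{8507528169} \approx -0.38741$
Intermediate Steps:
$E{\left(j,V \right)} = 2 + j + 2 V$ ($E{\left(j,V \right)} = \left(V + j\right) + \left(2 + V\right) = 2 + j + 2 V$)
$P = - \frac{4531880254}{2835842723}$ ($P = 27709 \left(- \frac{1}{56041}\right) - \frac{55847}{50603} = - \frac{27709}{56041} - \frac{55847}{50603} = - \frac{4531880254}{2835842723} \approx -1.5981$)
$\frac{E{\left(-8,7 \right)}}{33} P = \frac{2 - 8 + 2 \cdot 7}{33} \left(- \frac{4531880254}{2835842723}\right) = \left(2 - 8 + 14\right) \frac{1}{33} \left(- \frac{4531880254}{2835842723}\right) = 8 \cdot \frac{1}{33} \left(- \frac{4531880254}{2835842723}\right) = \frac{8}{33} \left(- \frac{4531880254}{2835842723}\right) = - \frac{3295912912}{8507528169}$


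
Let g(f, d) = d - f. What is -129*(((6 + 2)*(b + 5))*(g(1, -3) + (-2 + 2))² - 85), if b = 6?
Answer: -170667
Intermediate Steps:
-129*(((6 + 2)*(b + 5))*(g(1, -3) + (-2 + 2))² - 85) = -129*(((6 + 2)*(6 + 5))*((-3 - 1*1) + (-2 + 2))² - 85) = -129*((8*11)*((-3 - 1) + 0)² - 85) = -129*(88*(-4 + 0)² - 85) = -129*(88*(-4)² - 85) = -129*(88*16 - 85) = -129*(1408 - 85) = -129*1323 = -170667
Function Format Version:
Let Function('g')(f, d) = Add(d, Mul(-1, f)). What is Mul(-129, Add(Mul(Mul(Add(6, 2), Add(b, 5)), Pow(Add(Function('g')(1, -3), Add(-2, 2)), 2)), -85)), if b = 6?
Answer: -170667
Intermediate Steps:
Mul(-129, Add(Mul(Mul(Add(6, 2), Add(b, 5)), Pow(Add(Function('g')(1, -3), Add(-2, 2)), 2)), -85)) = Mul(-129, Add(Mul(Mul(Add(6, 2), Add(6, 5)), Pow(Add(Add(-3, Mul(-1, 1)), Add(-2, 2)), 2)), -85)) = Mul(-129, Add(Mul(Mul(8, 11), Pow(Add(Add(-3, -1), 0), 2)), -85)) = Mul(-129, Add(Mul(88, Pow(Add(-4, 0), 2)), -85)) = Mul(-129, Add(Mul(88, Pow(-4, 2)), -85)) = Mul(-129, Add(Mul(88, 16), -85)) = Mul(-129, Add(1408, -85)) = Mul(-129, 1323) = -170667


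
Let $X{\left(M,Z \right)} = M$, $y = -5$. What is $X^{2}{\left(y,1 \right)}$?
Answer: $25$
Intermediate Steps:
$X^{2}{\left(y,1 \right)} = \left(-5\right)^{2} = 25$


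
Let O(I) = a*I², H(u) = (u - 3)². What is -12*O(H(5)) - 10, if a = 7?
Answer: -1354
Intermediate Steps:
H(u) = (-3 + u)²
O(I) = 7*I²
-12*O(H(5)) - 10 = -84*((-3 + 5)²)² - 10 = -84*(2²)² - 10 = -84*4² - 10 = -84*16 - 10 = -12*112 - 10 = -1344 - 10 = -1354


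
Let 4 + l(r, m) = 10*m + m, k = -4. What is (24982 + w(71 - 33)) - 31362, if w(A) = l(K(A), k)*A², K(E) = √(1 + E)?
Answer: -75692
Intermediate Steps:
l(r, m) = -4 + 11*m (l(r, m) = -4 + (10*m + m) = -4 + 11*m)
w(A) = -48*A² (w(A) = (-4 + 11*(-4))*A² = (-4 - 44)*A² = -48*A²)
(24982 + w(71 - 33)) - 31362 = (24982 - 48*(71 - 33)²) - 31362 = (24982 - 48*38²) - 31362 = (24982 - 48*1444) - 31362 = (24982 - 69312) - 31362 = -44330 - 31362 = -75692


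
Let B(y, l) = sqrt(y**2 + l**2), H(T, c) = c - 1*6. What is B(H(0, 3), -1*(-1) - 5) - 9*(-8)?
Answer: 77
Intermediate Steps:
H(T, c) = -6 + c (H(T, c) = c - 6 = -6 + c)
B(y, l) = sqrt(l**2 + y**2)
B(H(0, 3), -1*(-1) - 5) - 9*(-8) = sqrt((-1*(-1) - 5)**2 + (-6 + 3)**2) - 9*(-8) = sqrt((1 - 5)**2 + (-3)**2) + 72 = sqrt((-4)**2 + 9) + 72 = sqrt(16 + 9) + 72 = sqrt(25) + 72 = 5 + 72 = 77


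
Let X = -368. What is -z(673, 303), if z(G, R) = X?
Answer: 368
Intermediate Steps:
z(G, R) = -368
-z(673, 303) = -1*(-368) = 368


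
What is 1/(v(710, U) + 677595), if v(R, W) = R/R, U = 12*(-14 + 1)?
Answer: 1/677596 ≈ 1.4758e-6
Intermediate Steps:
U = -156 (U = 12*(-13) = -156)
v(R, W) = 1
1/(v(710, U) + 677595) = 1/(1 + 677595) = 1/677596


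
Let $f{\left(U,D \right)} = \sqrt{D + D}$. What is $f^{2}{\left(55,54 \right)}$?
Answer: $108$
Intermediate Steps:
$f{\left(U,D \right)} = \sqrt{2} \sqrt{D}$ ($f{\left(U,D \right)} = \sqrt{2 D} = \sqrt{2} \sqrt{D}$)
$f^{2}{\left(55,54 \right)} = \left(\sqrt{2} \sqrt{54}\right)^{2} = \left(\sqrt{2} \cdot 3 \sqrt{6}\right)^{2} = \left(6 \sqrt{3}\right)^{2} = 108$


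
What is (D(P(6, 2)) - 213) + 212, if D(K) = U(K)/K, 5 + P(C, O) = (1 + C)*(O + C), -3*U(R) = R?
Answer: -4/3 ≈ -1.3333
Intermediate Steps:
U(R) = -R/3
P(C, O) = -5 + (1 + C)*(C + O) (P(C, O) = -5 + (1 + C)*(O + C) = -5 + (1 + C)*(C + O))
D(K) = -⅓ (D(K) = (-K/3)/K = -⅓)
(D(P(6, 2)) - 213) + 212 = (-⅓ - 213) + 212 = -640/3 + 212 = -4/3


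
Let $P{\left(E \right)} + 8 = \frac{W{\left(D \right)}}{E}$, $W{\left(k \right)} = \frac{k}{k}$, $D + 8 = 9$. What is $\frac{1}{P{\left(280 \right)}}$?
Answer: $- \frac{280}{2239} \approx -0.12506$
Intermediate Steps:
$D = 1$ ($D = -8 + 9 = 1$)
$W{\left(k \right)} = 1$
$P{\left(E \right)} = -8 + \frac{1}{E}$ ($P{\left(E \right)} = -8 + 1 \frac{1}{E} = -8 + \frac{1}{E}$)
$\frac{1}{P{\left(280 \right)}} = \frac{1}{-8 + \frac{1}{280}} = \frac{1}{- \frac{2239}{280}} = - \frac{280}{2239}$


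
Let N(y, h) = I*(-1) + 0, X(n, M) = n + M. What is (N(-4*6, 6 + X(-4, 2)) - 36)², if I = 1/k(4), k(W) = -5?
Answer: 32041/25 ≈ 1281.6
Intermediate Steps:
X(n, M) = M + n
I = -⅕ (I = 1/(-5) = -⅕ ≈ -0.20000)
N(y, h) = ⅕ (N(y, h) = -⅕*(-1) + 0 = ⅕ + 0 = ⅕)
(N(-4*6, 6 + X(-4, 2)) - 36)² = (⅕ - 36)² = (-179/5)² = 32041/25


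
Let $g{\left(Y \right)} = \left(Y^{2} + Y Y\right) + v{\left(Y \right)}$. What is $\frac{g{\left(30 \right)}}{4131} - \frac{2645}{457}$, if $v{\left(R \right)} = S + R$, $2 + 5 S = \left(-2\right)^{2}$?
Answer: $- \frac{50450011}{9439335} \approx -5.3447$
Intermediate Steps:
$S = \frac{2}{5}$ ($S = - \frac{2}{5} + \frac{\left(-2\right)^{2}}{5} = - \frac{2}{5} + \frac{1}{5} \cdot 4 = - \frac{2}{5} + \frac{4}{5} = \frac{2}{5} \approx 0.4$)
$v{\left(R \right)} = \frac{2}{5} + R$
$g{\left(Y \right)} = \frac{2}{5} + Y + 2 Y^{2}$ ($g{\left(Y \right)} = \left(Y^{2} + Y Y\right) + \left(\frac{2}{5} + Y\right) = \left(Y^{2} + Y^{2}\right) + \left(\frac{2}{5} + Y\right) = 2 Y^{2} + \left(\frac{2}{5} + Y\right) = \frac{2}{5} + Y + 2 Y^{2}$)
$\frac{g{\left(30 \right)}}{4131} - \frac{2645}{457} = \frac{\frac{2}{5} + 30 + 2 \cdot 30^{2}}{4131} - \frac{2645}{457} = \left(\frac{2}{5} + 30 + 2 \cdot 900\right) \frac{1}{4131} - \frac{2645}{457} = \left(\frac{2}{5} + 30 + 1800\right) \frac{1}{4131} - \frac{2645}{457} = \frac{9152}{5} \cdot \frac{1}{4131} - \frac{2645}{457} = \frac{9152}{20655} - \frac{2645}{457} = - \frac{50450011}{9439335}$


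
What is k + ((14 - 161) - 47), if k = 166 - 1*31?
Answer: -59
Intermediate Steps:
k = 135 (k = 166 - 31 = 135)
k + ((14 - 161) - 47) = 135 + ((14 - 161) - 47) = 135 + (-147 - 47) = 135 - 194 = -59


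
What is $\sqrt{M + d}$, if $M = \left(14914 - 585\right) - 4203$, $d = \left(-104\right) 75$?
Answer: $\sqrt{2326} \approx 48.229$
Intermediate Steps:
$d = -7800$
$M = 10126$ ($M = 14329 - 4203 = 10126$)
$\sqrt{M + d} = \sqrt{10126 - 7800} = \sqrt{2326}$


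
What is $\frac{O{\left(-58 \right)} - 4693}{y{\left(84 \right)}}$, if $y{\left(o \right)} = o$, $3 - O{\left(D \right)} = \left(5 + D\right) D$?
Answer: $- \frac{647}{7} \approx -92.429$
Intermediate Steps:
$O{\left(D \right)} = 3 - D \left(5 + D\right)$ ($O{\left(D \right)} = 3 - \left(5 + D\right) D = 3 - D \left(5 + D\right)$)
$\frac{O{\left(-58 \right)} - 4693}{y{\left(84 \right)}} = \frac{\left(3 - \left(-58\right)^{2} - -290\right) - 4693}{84} = \left(\left(3 - 3364 + 290\right) - 4693\right) \frac{1}{84} = \left(-3071 - 4693\right) \frac{1}{84} = \left(-7764\right) \frac{1}{84} = - \frac{647}{7}$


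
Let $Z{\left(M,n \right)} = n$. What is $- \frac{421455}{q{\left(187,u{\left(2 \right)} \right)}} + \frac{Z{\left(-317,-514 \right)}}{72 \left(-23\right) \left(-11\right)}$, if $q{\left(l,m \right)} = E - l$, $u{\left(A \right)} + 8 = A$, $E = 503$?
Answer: $- \frac{479836669}{359766} \approx -1333.7$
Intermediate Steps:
$u{\left(A \right)} = -8 + A$
$q{\left(l,m \right)} = 503 - l$
$- \frac{421455}{q{\left(187,u{\left(2 \right)} \right)}} + \frac{Z{\left(-317,-514 \right)}}{72 \left(-23\right) \left(-11\right)} = - \frac{421455}{503 - 187} - \frac{514}{72 \left(-23\right) \left(-11\right)} = - \frac{421455}{503 - 187} - \frac{514}{\left(-1656\right) \left(-11\right)} = - \frac{421455}{316} - \frac{514}{18216} = \left(-421455\right) \frac{1}{316} - \frac{257}{9108} = - \frac{421455}{316} - \frac{257}{9108} = - \frac{479836669}{359766}$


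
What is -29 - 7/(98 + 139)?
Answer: -6880/237 ≈ -29.030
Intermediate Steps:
-29 - 7/(98 + 139) = -29 - 7/237 = -6880/237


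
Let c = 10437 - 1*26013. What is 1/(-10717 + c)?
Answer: -1/26293 ≈ -3.8033e-5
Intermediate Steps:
c = -15576 (c = 10437 - 26013 = -15576)
1/(-10717 + c) = 1/(-10717 - 15576) = 1/(-26293) = -1/26293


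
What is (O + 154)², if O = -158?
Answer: 16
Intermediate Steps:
(O + 154)² = (-158 + 154)² = (-4)² = 16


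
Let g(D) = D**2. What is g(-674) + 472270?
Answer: 926546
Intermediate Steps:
g(-674) + 472270 = (-674)**2 + 472270 = 454276 + 472270 = 926546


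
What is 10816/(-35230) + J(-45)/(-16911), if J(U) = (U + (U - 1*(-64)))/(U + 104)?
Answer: -415028354/1351949895 ≈ -0.30698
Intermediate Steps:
J(U) = (64 + 2*U)/(104 + U) (J(U) = (U + (U + 64))/(104 + U) = (U + (64 + U))/(104 + U) = (64 + 2*U)/(104 + U))
10816/(-35230) + J(-45)/(-16911) = 10816/(-35230) + (2*(32 - 45)/(104 - 45))/(-16911) = 10816*(-1/35230) + (2*(-13)/59)*(-1/16911) = -416/1355 + (2*(1/59)*(-13))*(-1/16911) = -416/1355 - 26/59*(-1/16911) = -416/1355 + 26/997749 = -415028354/1351949895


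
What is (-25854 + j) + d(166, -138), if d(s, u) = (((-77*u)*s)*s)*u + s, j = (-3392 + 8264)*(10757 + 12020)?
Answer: -40296843872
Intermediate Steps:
j = 110969544 (j = 4872*22777 = 110969544)
d(s, u) = s - 77*s²*u² (d(s, u) = ((-77*s*u)*s)*u + s = (-77*u*s²)*u + s = -77*s²*u² + s = s - 77*s²*u²)
(-25854 + j) + d(166, -138) = (-25854 + 110969544) + 166*(1 - 77*166*(-138)²) = 110943690 + 166*(1 - 77*166*19044) = 110943690 + 166*(1 - 243420408) = 110943690 + 166*(-243420407) = 110943690 - 40407787562 = -40296843872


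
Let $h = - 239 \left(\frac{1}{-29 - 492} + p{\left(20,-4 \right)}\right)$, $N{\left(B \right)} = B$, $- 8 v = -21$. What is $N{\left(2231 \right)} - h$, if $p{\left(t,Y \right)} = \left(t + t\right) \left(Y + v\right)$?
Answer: $- \frac{5686433}{521} \approx -10914.0$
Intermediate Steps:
$v = \frac{21}{8}$ ($v = \left(- \frac{1}{8}\right) \left(-21\right) = \frac{21}{8} \approx 2.625$)
$p{\left(t,Y \right)} = 2 t \left(\frac{21}{8} + Y\right)$ ($p{\left(t,Y \right)} = \left(t + t\right) \left(Y + \frac{21}{8}\right) = 2 t \left(\frac{21}{8} + Y\right)$)
$h = \frac{6848784}{521}$ ($h = - 239 \left(\frac{1}{-29 - 492} + \frac{1}{4} \cdot 20 \left(21 + 8 \left(-4\right)\right)\right) = - 239 \left(\frac{1}{-521} + \frac{1}{4} \cdot 20 \left(21 - 32\right)\right) = - 239 \left(- \frac{1}{521} + \frac{1}{4} \cdot 20 \left(-11\right)\right) = - 239 \left(- \frac{1}{521} - 55\right) = \left(-239\right) \left(- \frac{28656}{521}\right) = \frac{6848784}{521} \approx 13145.0$)
$N{\left(2231 \right)} - h = 2231 - \frac{6848784}{521} = - \frac{5686433}{521}$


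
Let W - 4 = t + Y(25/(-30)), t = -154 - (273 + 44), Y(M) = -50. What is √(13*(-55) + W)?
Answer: 4*I*√77 ≈ 35.1*I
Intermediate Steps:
t = -471 (t = -154 - 1*317 = -154 - 317 = -471)
W = -517 (W = 4 + (-471 - 50) = 4 - 521 = -517)
√(13*(-55) + W) = √(13*(-55) - 517) = √(-715 - 517) = √(-1232) = 4*I*√77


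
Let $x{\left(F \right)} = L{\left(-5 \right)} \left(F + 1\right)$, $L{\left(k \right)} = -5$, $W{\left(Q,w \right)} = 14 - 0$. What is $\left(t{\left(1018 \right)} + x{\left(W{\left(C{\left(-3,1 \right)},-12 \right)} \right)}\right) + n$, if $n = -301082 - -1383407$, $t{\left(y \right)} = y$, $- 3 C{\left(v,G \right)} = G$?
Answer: $1083268$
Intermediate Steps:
$C{\left(v,G \right)} = - \frac{G}{3}$
$W{\left(Q,w \right)} = 14$ ($W{\left(Q,w \right)} = 14 + 0 = 14$)
$x{\left(F \right)} = -5 - 5 F$ ($x{\left(F \right)} = - 5 \left(F + 1\right) = - 5 \left(1 + F\right) = -5 - 5 F$)
$n = 1082325$ ($n = -301082 + 1383407 = 1082325$)
$\left(t{\left(1018 \right)} + x{\left(W{\left(C{\left(-3,1 \right)},-12 \right)} \right)}\right) + n = \left(1018 - 75\right) + 1082325 = 943 + 1082325 = 1083268$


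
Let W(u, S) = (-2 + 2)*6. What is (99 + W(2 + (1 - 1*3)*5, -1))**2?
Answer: 9801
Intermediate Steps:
W(u, S) = 0 (W(u, S) = 0*6 = 0)
(99 + W(2 + (1 - 1*3)*5, -1))**2 = (99 + 0)**2 = 99**2 = 9801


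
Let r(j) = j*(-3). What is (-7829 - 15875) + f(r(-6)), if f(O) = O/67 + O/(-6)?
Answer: -1588351/67 ≈ -23707.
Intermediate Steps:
r(j) = -3*j
f(O) = -61*O/402 (f(O) = O*(1/67) + O*(-⅙) = O/67 - O/6 = -61*O/402)
(-7829 - 15875) + f(r(-6)) = (-7829 - 15875) - (-61)*(-6)/134 = -23704 - 61/402*18 = -23704 - 183/67 = -1588351/67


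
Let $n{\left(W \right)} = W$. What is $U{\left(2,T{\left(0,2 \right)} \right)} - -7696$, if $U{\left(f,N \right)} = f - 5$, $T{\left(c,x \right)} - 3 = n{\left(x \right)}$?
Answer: $7693$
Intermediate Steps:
$T{\left(c,x \right)} = 3 + x$
$U{\left(f,N \right)} = -5 + f$
$U{\left(2,T{\left(0,2 \right)} \right)} - -7696 = \left(-5 + 2\right) - -7696 = -3 + 7696 = 7693$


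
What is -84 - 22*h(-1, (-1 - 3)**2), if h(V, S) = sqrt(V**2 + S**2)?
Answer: -84 - 22*sqrt(257) ≈ -436.69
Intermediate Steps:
h(V, S) = sqrt(S**2 + V**2)
-84 - 22*h(-1, (-1 - 3)**2) = -84 - 22*sqrt(((-1 - 3)**2)**2 + (-1)**2) = -84 - 22*sqrt(((-4)**2)**2 + 1) = -84 - 22*sqrt(16**2 + 1) = -84 - 22*sqrt(256 + 1) = -84 - 22*sqrt(257)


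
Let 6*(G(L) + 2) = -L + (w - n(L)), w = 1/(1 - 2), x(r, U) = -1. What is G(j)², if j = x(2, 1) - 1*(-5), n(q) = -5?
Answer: 4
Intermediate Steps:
w = -1 (w = 1/(-1) = -1)
j = 4 (j = -1 - 1*(-5) = -1 + 5 = 4)
G(L) = -4/3 - L/6 (G(L) = -2 + (-L + (-1 - 1*(-5)))/6 = -2 + (-L + (-1 + 5))/6 = -2 + (-L + 4)/6 = -2 + (4 - L)/6 = -2 + (⅔ - L/6) = -4/3 - L/6)
G(j)² = (-4/3 - ⅙*4)² = (-4/3 - ⅔)² = (-2)² = 4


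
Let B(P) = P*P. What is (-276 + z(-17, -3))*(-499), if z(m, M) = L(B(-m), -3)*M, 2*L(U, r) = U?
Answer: 708081/2 ≈ 3.5404e+5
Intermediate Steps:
B(P) = P²
L(U, r) = U/2
z(m, M) = M*m²/2 (z(m, M) = ((-m)²/2)*M = (m²/2)*M = M*m²/2)
(-276 + z(-17, -3))*(-499) = (-276 + (½)*(-3)*(-17)²)*(-499) = (-276 + (½)*(-3)*289)*(-499) = (-276 - 867/2)*(-499) = -1419/2*(-499) = 708081/2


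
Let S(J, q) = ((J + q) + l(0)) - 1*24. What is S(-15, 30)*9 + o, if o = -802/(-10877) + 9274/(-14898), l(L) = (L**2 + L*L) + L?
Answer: -6607307164/81022773 ≈ -81.549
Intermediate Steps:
l(L) = L + 2*L**2 (l(L) = (L**2 + L**2) + L = 2*L**2 + L = L + 2*L**2)
S(J, q) = -24 + J + q (S(J, q) = ((J + q) + 0*(1 + 2*0)) - 1*24 = ((J + q) + 0*(1 + 0)) - 24 = ((J + q) + 0*1) - 24 = ((J + q) + 0) - 24 = (J + q) - 24 = -24 + J + q)
o = -44462551/81022773 (o = -802*(-1/10877) + 9274*(-1/14898) = 802/10877 - 4637/7449 = -44462551/81022773 ≈ -0.54877)
S(-15, 30)*9 + o = (-24 - 15 + 30)*9 - 44462551/81022773 = -9*9 - 44462551/81022773 = -81 - 44462551/81022773 = -6607307164/81022773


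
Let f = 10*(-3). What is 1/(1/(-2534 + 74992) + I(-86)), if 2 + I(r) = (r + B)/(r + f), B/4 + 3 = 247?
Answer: -1050641/10162220 ≈ -0.10339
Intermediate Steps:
B = 976 (B = -12 + 4*247 = -12 + 988 = 976)
f = -30
I(r) = -2 + (976 + r)/(-30 + r) (I(r) = -2 + (r + 976)/(r - 30) = -2 + (976 + r)/(-30 + r))
1/(1/(-2534 + 74992) + I(-86)) = 1/(1/(-2534 + 74992) + (1036 - 1*(-86))/(-30 - 86)) = 1/(1/72458 + (1036 + 86)/(-116)) = 1/(1/72458 - 1/116*1122) = 1/(1/72458 - 561/58) = 1/(-10162220/1050641) = -1050641/10162220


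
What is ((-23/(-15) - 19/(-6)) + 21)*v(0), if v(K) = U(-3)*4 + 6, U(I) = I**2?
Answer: 5397/5 ≈ 1079.4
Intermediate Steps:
v(K) = 42 (v(K) = (-3)**2*4 + 6 = 9*4 + 6 = 36 + 6 = 42)
((-23/(-15) - 19/(-6)) + 21)*v(0) = ((-23/(-15) - 19/(-6)) + 21)*42 = ((-23*(-1/15) - 19*(-1/6)) + 21)*42 = ((23/15 + 19/6) + 21)*42 = (47/10 + 21)*42 = (257/10)*42 = 5397/5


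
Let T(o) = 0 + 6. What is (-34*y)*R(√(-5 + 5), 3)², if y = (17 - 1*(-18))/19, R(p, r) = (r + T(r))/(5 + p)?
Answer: -19278/95 ≈ -202.93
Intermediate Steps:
T(o) = 6
R(p, r) = (6 + r)/(5 + p) (R(p, r) = (r + 6)/(5 + p) = (6 + r)/(5 + p))
y = 35/19 (y = (17 + 18)*(1/19) = 35*(1/19) = 35/19 ≈ 1.8421)
(-34*y)*R(√(-5 + 5), 3)² = (-34*35/19)*((6 + 3)/(5 + √(-5 + 5)))² = -1190*81/(5 + √0)²/19 = -1190*81/(5 + 0)²/19 = -1190*(9/5)²/19 = -1190/19*81/25 = -19278/95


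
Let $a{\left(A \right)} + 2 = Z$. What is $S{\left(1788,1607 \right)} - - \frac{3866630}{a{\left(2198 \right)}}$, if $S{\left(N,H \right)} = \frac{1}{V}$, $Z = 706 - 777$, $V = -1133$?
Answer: $- \frac{4380891863}{82709} \approx -52968.0$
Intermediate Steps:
$Z = -71$
$a{\left(A \right)} = -73$ ($a{\left(A \right)} = -2 - 71 = -73$)
$S{\left(N,H \right)} = - \frac{1}{1133}$ ($S{\left(N,H \right)} = \frac{1}{-1133} = - \frac{1}{1133}$)
$S{\left(1788,1607 \right)} - - \frac{3866630}{a{\left(2198 \right)}} = - \frac{1}{1133} - - \frac{3866630}{-73} = - \frac{1}{1133} - \left(-3866630\right) \left(- \frac{1}{73}\right) = - \frac{1}{1133} - \frac{3866630}{73} = - \frac{4380891863}{82709}$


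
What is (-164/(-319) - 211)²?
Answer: 4508451025/101761 ≈ 44304.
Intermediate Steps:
(-164/(-319) - 211)² = (-164*(-1/319) - 211)² = (164/319 - 211)² = (-67145/319)² = 4508451025/101761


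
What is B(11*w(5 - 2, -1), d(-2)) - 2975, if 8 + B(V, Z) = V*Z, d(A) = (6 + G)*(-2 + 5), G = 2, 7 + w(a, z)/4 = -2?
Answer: -12487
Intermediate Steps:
w(a, z) = -36 (w(a, z) = -28 + 4*(-2) = -28 - 8 = -36)
d(A) = 24 (d(A) = (6 + 2)*(-2 + 5) = 8*3 = 24)
B(V, Z) = -8 + V*Z
B(11*w(5 - 2, -1), d(-2)) - 2975 = (-8 + (11*(-36))*24) - 2975 = (-8 - 396*24) - 2975 = (-8 - 9504) - 2975 = -9512 - 2975 = -12487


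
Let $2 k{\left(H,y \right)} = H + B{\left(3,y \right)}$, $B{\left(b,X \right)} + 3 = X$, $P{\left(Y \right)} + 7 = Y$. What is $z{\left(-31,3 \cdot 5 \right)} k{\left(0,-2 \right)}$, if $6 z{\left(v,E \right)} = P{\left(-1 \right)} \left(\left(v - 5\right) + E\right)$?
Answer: $-70$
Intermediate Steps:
$P{\left(Y \right)} = -7 + Y$
$B{\left(b,X \right)} = -3 + X$
$z{\left(v,E \right)} = \frac{20}{3} - \frac{4 E}{3} - \frac{4 v}{3}$ ($z{\left(v,E \right)} = \frac{\left(-7 - 1\right) \left(\left(v - 5\right) + E\right)}{6} = \frac{\left(-8\right) \left(\left(-5 + v\right) + E\right)}{6} = \frac{\left(-8\right) \left(-5 + E + v\right)}{6} = \frac{40 - 8 E - 8 v}{6} = \frac{20}{3} - \frac{4 E}{3} - \frac{4 v}{3}$)
$k{\left(H,y \right)} = - \frac{3}{2} + \frac{H}{2} + \frac{y}{2}$ ($k{\left(H,y \right)} = \frac{H + \left(-3 + y\right)}{2} = \frac{-3 + H + y}{2} = - \frac{3}{2} + \frac{H}{2} + \frac{y}{2}$)
$z{\left(-31,3 \cdot 5 \right)} k{\left(0,-2 \right)} = \left(\frac{20}{3} - \frac{4 \cdot 3 \cdot 5}{3} - - \frac{124}{3}\right) \left(- \frac{3}{2} + \frac{1}{2} \cdot 0 + \frac{1}{2} \left(-2\right)\right) = \left(\frac{20}{3} - 20 + \frac{124}{3}\right) \left(- \frac{3}{2} + 0 - 1\right) = \left(\frac{20}{3} - 20 + \frac{124}{3}\right) \left(- \frac{5}{2}\right) = 28 \left(- \frac{5}{2}\right) = -70$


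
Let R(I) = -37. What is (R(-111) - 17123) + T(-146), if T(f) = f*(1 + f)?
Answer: 4010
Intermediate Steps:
(R(-111) - 17123) + T(-146) = (-37 - 17123) - 146*(1 - 146) = -17160 - 146*(-145) = -17160 + 21170 = 4010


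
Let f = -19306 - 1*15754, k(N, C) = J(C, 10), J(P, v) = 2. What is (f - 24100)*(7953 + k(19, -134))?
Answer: -470617800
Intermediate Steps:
k(N, C) = 2
f = -35060 (f = -19306 - 15754 = -35060)
(f - 24100)*(7953 + k(19, -134)) = (-35060 - 24100)*(7953 + 2) = -59160*7955 = -470617800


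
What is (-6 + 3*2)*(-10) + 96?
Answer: 96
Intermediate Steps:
(-6 + 3*2)*(-10) + 96 = (-6 + 6)*(-10) + 96 = 0*(-10) + 96 = 0 + 96 = 96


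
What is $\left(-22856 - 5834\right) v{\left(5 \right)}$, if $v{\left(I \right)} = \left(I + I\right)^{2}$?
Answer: $-2869000$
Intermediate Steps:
$v{\left(I \right)} = 4 I^{2}$ ($v{\left(I \right)} = \left(2 I\right)^{2} = 4 I^{2}$)
$\left(-22856 - 5834\right) v{\left(5 \right)} = \left(-22856 - 5834\right) 4 \cdot 5^{2} = - 28690 \cdot 4 \cdot 25 = \left(-28690\right) 100 = -2869000$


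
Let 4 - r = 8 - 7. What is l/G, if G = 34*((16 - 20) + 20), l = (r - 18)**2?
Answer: 225/544 ≈ 0.41360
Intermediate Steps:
r = 3 (r = 4 - (8 - 7) = 4 - 1*1 = 4 - 1 = 3)
l = 225 (l = (3 - 18)**2 = (-15)**2 = 225)
G = 544 (G = 34*(-4 + 20) = 34*16 = 544)
l/G = 225/544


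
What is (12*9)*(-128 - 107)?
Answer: -25380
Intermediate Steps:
(12*9)*(-128 - 107) = 108*(-235) = -25380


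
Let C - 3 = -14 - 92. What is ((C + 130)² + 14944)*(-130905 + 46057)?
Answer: -1329822704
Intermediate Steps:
C = -103 (C = 3 + (-14 - 92) = 3 - 106 = -103)
((C + 130)² + 14944)*(-130905 + 46057) = ((-103 + 130)² + 14944)*(-130905 + 46057) = (27² + 14944)*(-84848) = (729 + 14944)*(-84848) = 15673*(-84848) = -1329822704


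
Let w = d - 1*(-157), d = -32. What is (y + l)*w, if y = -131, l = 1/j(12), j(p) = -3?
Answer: -49250/3 ≈ -16417.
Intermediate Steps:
l = -1/3 (l = 1/(-3) = -1/3 ≈ -0.33333)
w = 125 (w = -32 - 1*(-157) = -32 + 157 = 125)
(y + l)*w = (-131 - 1/3)*125 = -394/3*125 = -49250/3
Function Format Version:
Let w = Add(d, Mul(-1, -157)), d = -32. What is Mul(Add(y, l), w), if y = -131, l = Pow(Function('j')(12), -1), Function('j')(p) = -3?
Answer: Rational(-49250, 3) ≈ -16417.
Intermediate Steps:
l = Rational(-1, 3) (l = Pow(-3, -1) = Rational(-1, 3) ≈ -0.33333)
w = 125 (w = Add(-32, Mul(-1, -157)) = Add(-32, 157) = 125)
Mul(Add(y, l), w) = Mul(Add(-131, Rational(-1, 3)), 125) = Mul(Rational(-394, 3), 125) = Rational(-49250, 3)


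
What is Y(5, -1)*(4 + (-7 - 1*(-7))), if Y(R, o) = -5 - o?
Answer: -16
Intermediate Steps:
Y(5, -1)*(4 + (-7 - 1*(-7))) = (-5 - 1*(-1))*(4 + (-7 - 1*(-7))) = (-5 + 1)*(4 + (-7 + 7)) = -4*(4 + 0) = -4*4 = -16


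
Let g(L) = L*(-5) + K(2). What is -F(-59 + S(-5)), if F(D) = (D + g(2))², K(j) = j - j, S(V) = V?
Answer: -5476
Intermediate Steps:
K(j) = 0
g(L) = -5*L (g(L) = L*(-5) + 0 = -5*L + 0 = -5*L)
F(D) = (-10 + D)² (F(D) = (D - 5*2)² = (D - 10)² = (-10 + D)²)
-F(-59 + S(-5)) = -(-10 + (-59 - 5))² = -(-10 - 64)² = -1*(-74)² = -1*5476 = -5476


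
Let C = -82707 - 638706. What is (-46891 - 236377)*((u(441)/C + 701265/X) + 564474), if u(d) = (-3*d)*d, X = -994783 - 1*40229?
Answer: -4785586536487555115/29929097 ≈ -1.5990e+11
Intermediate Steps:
X = -1035012 (X = -994783 - 40229 = -1035012)
u(d) = -3*d²
C = -721413
(-46891 - 236377)*((u(441)/C + 701265/X) + 564474) = (-46891 - 236377)*((-3*441²/(-721413) + 701265/(-1035012)) + 564474) = -283268*((-3*194481*(-1/721413) + 701265*(-1/1035012)) + 564474) = -283268*((-583443*(-1/721413) - 233755/345004) + 564474) = -283268*((3087/3817 - 233755/345004) + 564474) = -283268*(15707683/119716388 + 564474) = -283268*67576804107595/119716388 = -4785586536487555115/29929097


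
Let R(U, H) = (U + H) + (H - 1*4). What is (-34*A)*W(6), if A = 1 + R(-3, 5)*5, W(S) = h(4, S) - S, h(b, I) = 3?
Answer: 1632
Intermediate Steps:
R(U, H) = -4 + U + 2*H (R(U, H) = (H + U) + (H - 4) = (H + U) + (-4 + H) = -4 + U + 2*H)
W(S) = 3 - S
A = 16 (A = 1 + (-4 - 3 + 2*5)*5 = 1 + (-4 - 3 + 10)*5 = 1 + 3*5 = 1 + 15 = 16)
(-34*A)*W(6) = (-34*16)*(3 - 1*6) = -544*(3 - 6) = -544*(-3) = 1632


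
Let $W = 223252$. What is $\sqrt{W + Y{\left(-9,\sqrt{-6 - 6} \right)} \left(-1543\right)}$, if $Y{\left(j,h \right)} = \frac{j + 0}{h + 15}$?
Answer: $\sqrt{\frac{3362667 + 446504 i \sqrt{3}}{15 + 2 i \sqrt{3}}} \approx 473.42 - 0.214 i$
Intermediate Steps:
$Y{\left(j,h \right)} = \frac{j}{15 + h}$
$\sqrt{W + Y{\left(-9,\sqrt{-6 - 6} \right)} \left(-1543\right)} = \sqrt{223252 + - \frac{9}{15 + \sqrt{-6 - 6}} \left(-1543\right)} = \sqrt{223252 + - \frac{9}{15 + \sqrt{-12}} \left(-1543\right)} = \sqrt{223252 + - \frac{9}{15 + 2 i \sqrt{3}} \left(-1543\right)} = \sqrt{223252 + \frac{13887}{15 + 2 i \sqrt{3}}}$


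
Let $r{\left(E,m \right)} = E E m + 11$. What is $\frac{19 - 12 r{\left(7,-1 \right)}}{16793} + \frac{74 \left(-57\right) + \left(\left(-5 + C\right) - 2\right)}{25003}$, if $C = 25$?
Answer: $- \frac{58654175}{419875379} \approx -0.13969$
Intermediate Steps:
$r{\left(E,m \right)} = 11 + m E^{2}$ ($r{\left(E,m \right)} = E^{2} m + 11 = m E^{2} + 11 = 11 + m E^{2}$)
$\frac{19 - 12 r{\left(7,-1 \right)}}{16793} + \frac{74 \left(-57\right) + \left(\left(-5 + C\right) - 2\right)}{25003} = \frac{19 - 12 \left(11 - 7^{2}\right)}{16793} + \frac{74 \left(-57\right) + \left(\left(-5 + 25\right) - 2\right)}{25003} = \left(19 - 12 \left(11 - 49\right)\right) \frac{1}{16793} + \left(-4218 + \left(20 - 2\right)\right) \frac{1}{25003} = \left(19 - 12 \left(11 - 49\right)\right) \frac{1}{16793} + \left(-4218 + 18\right) \frac{1}{25003} = \left(19 - -456\right) \frac{1}{16793} - \frac{4200}{25003} = \left(19 + 456\right) \frac{1}{16793} - \frac{4200}{25003} = 475 \cdot \frac{1}{16793} - \frac{4200}{25003} = \frac{475}{16793} - \frac{4200}{25003} = - \frac{58654175}{419875379}$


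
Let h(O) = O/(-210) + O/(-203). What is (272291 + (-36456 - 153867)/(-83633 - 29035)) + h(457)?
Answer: 31138346490451/114358020 ≈ 2.7229e+5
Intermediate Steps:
h(O) = -59*O/6090 (h(O) = O*(-1/210) + O*(-1/203) = -O/210 - O/203 = -59*O/6090)
(272291 + (-36456 - 153867)/(-83633 - 29035)) + h(457) = (272291 + (-36456 - 153867)/(-83633 - 29035)) - 59/6090*457 = (272291 - 190323/(-112668)) - 26963/6090 = (272291 - 190323*(-1/112668)) - 26963/6090 = (272291 + 63441/37556) - 26963/6090 = 10226224237/37556 - 26963/6090 = 31138346490451/114358020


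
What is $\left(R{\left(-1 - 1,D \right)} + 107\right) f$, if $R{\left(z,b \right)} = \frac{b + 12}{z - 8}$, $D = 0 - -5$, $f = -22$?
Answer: $- \frac{11583}{5} \approx -2316.6$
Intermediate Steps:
$D = 5$ ($D = 0 + 5 = 5$)
$R{\left(z,b \right)} = \frac{12 + b}{-8 + z}$
$\left(R{\left(-1 - 1,D \right)} + 107\right) f = \left(\frac{12 + 5}{-8 - 2} + 107\right) \left(-22\right) = \left(\frac{1}{-8 - 2} \cdot 17 + 107\right) \left(-22\right) = \left(\frac{1}{-10} \cdot 17 + 107\right) \left(-22\right) = \left(\left(- \frac{1}{10}\right) 17 + 107\right) \left(-22\right) = \left(- \frac{17}{10} + 107\right) \left(-22\right) = \frac{1053}{10} \left(-22\right) = - \frac{11583}{5}$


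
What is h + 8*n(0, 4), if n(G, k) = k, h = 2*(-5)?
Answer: 22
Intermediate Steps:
h = -10
h + 8*n(0, 4) = -10 + 8*4 = -10 + 32 = 22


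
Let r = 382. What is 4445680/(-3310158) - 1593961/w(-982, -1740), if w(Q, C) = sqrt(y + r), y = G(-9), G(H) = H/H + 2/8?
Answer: -2222840/1655079 - 3187922*sqrt(1533)/1533 ≈ -81422.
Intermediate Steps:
G(H) = 5/4 (G(H) = 1 + 2*(1/8) = 1 + 1/4 = 5/4)
y = 5/4 ≈ 1.2500
w(Q, C) = sqrt(1533)/2 (w(Q, C) = sqrt(5/4 + 382) = sqrt(1533/4) = sqrt(1533)/2)
4445680/(-3310158) - 1593961/w(-982, -1740) = 4445680/(-3310158) - 1593961*2*sqrt(1533)/1533 = 4445680*(-1/3310158) - 3187922*sqrt(1533)/1533 = -2222840/1655079 - 3187922*sqrt(1533)/1533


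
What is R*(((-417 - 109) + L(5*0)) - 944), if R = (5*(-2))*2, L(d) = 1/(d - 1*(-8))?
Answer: 58795/2 ≈ 29398.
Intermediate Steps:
L(d) = 1/(8 + d) (L(d) = 1/(d + 8) = 1/(8 + d))
R = -20 (R = -10*2 = -20)
R*(((-417 - 109) + L(5*0)) - 944) = -20*(((-417 - 109) + 1/(8 + 5*0)) - 944) = -20*((-526 + 1/(8 + 0)) - 944) = -20*((-526 + 1/8) - 944) = -20*((-526 + ⅛) - 944) = -20*(-4207/8 - 944) = -20*(-11759/8) = 58795/2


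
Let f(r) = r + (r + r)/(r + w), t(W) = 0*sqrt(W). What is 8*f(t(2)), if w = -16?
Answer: 0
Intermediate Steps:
t(W) = 0
f(r) = r + 2*r/(-16 + r) (f(r) = r + (r + r)/(r - 16) = r + (2*r)/(-16 + r) = r + 2*r/(-16 + r))
8*f(t(2)) = 8*(0*(-14 + 0)/(-16 + 0)) = 8*(0*(-14)/(-16)) = 8*(0*(-1/16)*(-14)) = 8*0 = 0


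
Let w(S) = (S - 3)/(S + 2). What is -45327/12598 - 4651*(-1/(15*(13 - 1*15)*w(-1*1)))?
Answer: 26577029/755880 ≈ 35.160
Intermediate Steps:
w(S) = (-3 + S)/(2 + S)
-45327/12598 - 4651*(-1/(15*(13 - 1*15)*w(-1*1))) = -45327/12598 - 4651*(-(2 - 1*1)/(15*(-3 - 1*1)*(13 - 1*15))) = -45327*1/12598 - 4651*(-(2 - 1)/(15*(-3 - 1)*(13 - 15))) = -45327/12598 - 4651/((-2*(-15))*(-4/1)) = -45327/12598 - 4651/(30*(1*(-4))) = -45327/12598 - 4651/(30*(-4)) = -45327/12598 - 4651/(-120) = -45327/12598 - 4651*(-1/120) = -45327/12598 + 4651/120 = 26577029/755880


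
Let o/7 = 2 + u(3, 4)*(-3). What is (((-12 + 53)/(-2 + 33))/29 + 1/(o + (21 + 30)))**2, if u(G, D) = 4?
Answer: 14400/291760561 ≈ 4.9356e-5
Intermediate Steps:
o = -70 (o = 7*(2 + 4*(-3)) = 7*(2 - 12) = 7*(-10) = -70)
(((-12 + 53)/(-2 + 33))/29 + 1/(o + (21 + 30)))**2 = (((-12 + 53)/(-2 + 33))/29 + 1/(-70 + (21 + 30)))**2 = ((41/31)*(1/29) + 1/(-70 + 51))**2 = ((41*(1/31))*(1/29) + 1/(-19))**2 = ((41/31)*(1/29) - 1/19)**2 = (41/899 - 1/19)**2 = (-120/17081)**2 = 14400/291760561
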